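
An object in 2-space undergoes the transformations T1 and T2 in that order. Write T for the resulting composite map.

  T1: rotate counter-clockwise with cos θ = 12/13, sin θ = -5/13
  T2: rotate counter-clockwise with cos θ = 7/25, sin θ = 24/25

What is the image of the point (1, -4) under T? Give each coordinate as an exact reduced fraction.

T1 rotate counter-clockwise with cos θ = 12/13, sin θ = -5/13: (1, -4) → (-8/13, -53/13)
T2 rotate counter-clockwise with cos θ = 7/25, sin θ = 24/25: (-8/13, -53/13) → (1216/325, -563/325)

T(p) = (1216/325, -563/325)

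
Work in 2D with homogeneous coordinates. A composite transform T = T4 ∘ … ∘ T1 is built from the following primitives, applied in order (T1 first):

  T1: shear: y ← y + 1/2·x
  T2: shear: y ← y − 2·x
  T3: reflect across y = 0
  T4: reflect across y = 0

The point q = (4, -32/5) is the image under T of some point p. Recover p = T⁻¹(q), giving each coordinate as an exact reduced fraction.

p = (4, -2/5)

T1 = [1 0 0; 1/2 1 0; 0 0 1]
T2·T1 = [1 0 0; -3/2 1 0; 0 0 1]
T3·…·T1 = [1 0 0; 3/2 -1 0; 0 0 1]
T4·…·T1 = [1 0 0; -3/2 1 0; 0 0 1]
det M = 1; M⁻¹ = [1 0 0; 3/2 1 0; 0 0 1]
M⁻¹ · (4, -32/5)ᵀ = (4, -2/5)ᵀ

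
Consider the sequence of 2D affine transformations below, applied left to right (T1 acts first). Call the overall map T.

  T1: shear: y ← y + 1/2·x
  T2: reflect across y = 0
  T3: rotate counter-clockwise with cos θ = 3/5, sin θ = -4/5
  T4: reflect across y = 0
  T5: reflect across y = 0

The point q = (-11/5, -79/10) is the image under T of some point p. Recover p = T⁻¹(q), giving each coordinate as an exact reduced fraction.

T1 = [1 0 0; 1/2 1 0; 0 0 1]
T2·T1 = [1 0 0; -1/2 -1 0; 0 0 1]
T3·…·T1 = [1/5 -4/5 0; -11/10 -3/5 0; 0 0 1]
T4·…·T1 = [1/5 -4/5 0; 11/10 3/5 0; 0 0 1]
T5·…·T1 = [1/5 -4/5 0; -11/10 -3/5 0; 0 0 1]
det M = -1; M⁻¹ = [3/5 -4/5 0; -11/10 -1/5 0; 0 0 1]
M⁻¹ · (-11/5, -79/10)ᵀ = (5, 4)ᵀ

p = (5, 4)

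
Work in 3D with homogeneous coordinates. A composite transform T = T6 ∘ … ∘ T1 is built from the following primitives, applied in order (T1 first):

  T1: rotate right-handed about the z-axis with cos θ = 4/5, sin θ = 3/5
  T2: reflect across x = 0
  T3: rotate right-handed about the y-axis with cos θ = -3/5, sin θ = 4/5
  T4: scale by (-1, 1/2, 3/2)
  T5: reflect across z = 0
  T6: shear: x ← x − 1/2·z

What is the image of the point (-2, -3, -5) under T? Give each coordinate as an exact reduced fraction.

T1 rotate right-handed about the z-axis with cos θ = 4/5, sin θ = 3/5: (-2, -3, -5) → (1/5, -18/5, -5)
T2 reflect across x = 0: (1/5, -18/5, -5) → (-1/5, -18/5, -5)
T3 rotate right-handed about the y-axis with cos θ = -3/5, sin θ = 4/5: (-1/5, -18/5, -5) → (-97/25, -18/5, 79/25)
T4 scale by (-1, 1/2, 3/2): (-97/25, -18/5, 79/25) → (97/25, -9/5, 237/50)
T5 reflect across z = 0: (97/25, -9/5, 237/50) → (97/25, -9/5, -237/50)
T6 shear: x ← x − 1/2·z: (97/25, -9/5, -237/50) → (25/4, -9/5, -237/50)

T(p) = (25/4, -9/5, -237/50)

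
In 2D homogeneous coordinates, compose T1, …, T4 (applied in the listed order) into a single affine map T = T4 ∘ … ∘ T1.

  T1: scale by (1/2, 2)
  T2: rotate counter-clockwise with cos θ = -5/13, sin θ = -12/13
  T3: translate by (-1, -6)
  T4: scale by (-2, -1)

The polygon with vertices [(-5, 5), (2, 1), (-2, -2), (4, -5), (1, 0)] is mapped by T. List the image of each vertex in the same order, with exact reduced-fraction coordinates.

T1 scale by (1/2, 2): (-5, 5) → (-5/2, 10); (2, 1) → (1, 2); (-2, -2) → (-1, -4); (4, -5) → (2, -10); (1, 0) → (1/2, 0)
T2 rotate counter-clockwise with cos θ = -5/13, sin θ = -12/13: (-5/2, 10) → (265/26, -20/13); (1, 2) → (19/13, -22/13); (-1, -4) → (-43/13, 32/13); (2, -10) → (-10, 2); (1/2, 0) → (-5/26, -6/13)
T3 translate by (-1, -6): (265/26, -20/13) → (239/26, -98/13); (19/13, -22/13) → (6/13, -100/13); (-43/13, 32/13) → (-56/13, -46/13); (-10, 2) → (-11, -4); (-5/26, -6/13) → (-31/26, -84/13)
T4 scale by (-2, -1): (239/26, -98/13) → (-239/13, 98/13); (6/13, -100/13) → (-12/13, 100/13); (-56/13, -46/13) → (112/13, 46/13); (-11, -4) → (22, 4); (-31/26, -84/13) → (31/13, 84/13)

image vertices: (-239/13, 98/13), (-12/13, 100/13), (112/13, 46/13), (22, 4), (31/13, 84/13)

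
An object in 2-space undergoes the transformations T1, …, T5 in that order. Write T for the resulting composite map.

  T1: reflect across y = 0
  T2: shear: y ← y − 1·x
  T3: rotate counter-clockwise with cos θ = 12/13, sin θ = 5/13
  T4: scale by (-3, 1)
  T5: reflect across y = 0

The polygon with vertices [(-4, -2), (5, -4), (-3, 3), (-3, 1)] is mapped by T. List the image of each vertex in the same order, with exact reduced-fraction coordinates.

T1 reflect across y = 0: (-4, -2) → (-4, 2); (5, -4) → (5, 4); (-3, 3) → (-3, -3); (-3, 1) → (-3, -1)
T2 shear: y ← y − 1·x: (-4, 2) → (-4, 6); (5, 4) → (5, -1); (-3, -3) → (-3, 0); (-3, -1) → (-3, 2)
T3 rotate counter-clockwise with cos θ = 12/13, sin θ = 5/13: (-4, 6) → (-6, 4); (5, -1) → (5, 1); (-3, 0) → (-36/13, -15/13); (-3, 2) → (-46/13, 9/13)
T4 scale by (-3, 1): (-6, 4) → (18, 4); (5, 1) → (-15, 1); (-36/13, -15/13) → (108/13, -15/13); (-46/13, 9/13) → (138/13, 9/13)
T5 reflect across y = 0: (18, 4) → (18, -4); (-15, 1) → (-15, -1); (108/13, -15/13) → (108/13, 15/13); (138/13, 9/13) → (138/13, -9/13)

image vertices: (18, -4), (-15, -1), (108/13, 15/13), (138/13, -9/13)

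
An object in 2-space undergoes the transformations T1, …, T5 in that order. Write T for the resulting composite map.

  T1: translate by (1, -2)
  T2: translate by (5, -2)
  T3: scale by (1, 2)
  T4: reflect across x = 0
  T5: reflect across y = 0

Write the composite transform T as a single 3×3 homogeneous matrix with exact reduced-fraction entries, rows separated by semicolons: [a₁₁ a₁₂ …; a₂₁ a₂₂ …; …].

T = [-1 0 -6; 0 -2 8; 0 0 1]

T1 = [1 0 1; 0 1 -2; 0 0 1]
T2·T1 = [1 0 6; 0 1 -4; 0 0 1]
T3·…·T1 = [1 0 6; 0 2 -8; 0 0 1]
T4·…·T1 = [-1 0 -6; 0 2 -8; 0 0 1]
T5·…·T1 = [-1 0 -6; 0 -2 8; 0 0 1]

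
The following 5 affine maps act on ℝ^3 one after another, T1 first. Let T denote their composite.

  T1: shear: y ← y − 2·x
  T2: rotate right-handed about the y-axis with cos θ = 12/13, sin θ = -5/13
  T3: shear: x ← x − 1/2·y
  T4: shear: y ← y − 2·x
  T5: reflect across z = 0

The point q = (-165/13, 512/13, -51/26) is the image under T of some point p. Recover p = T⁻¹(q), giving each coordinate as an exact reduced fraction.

T1 = [1 0 0 0; -2 1 0 0; 0 0 1 0; 0 0 0 1]
T2·T1 = [12/13 0 -5/13 0; -2 1 0 0; 5/13 0 12/13 0; 0 0 0 1]
T3·…·T1 = [25/13 -1/2 -5/13 0; -2 1 0 0; 5/13 0 12/13 0; 0 0 0 1]
T4·…·T1 = [25/13 -1/2 -5/13 0; -76/13 2 10/13 0; 5/13 0 12/13 0; 0 0 0 1]
T5·…·T1 = [25/13 -1/2 -5/13 0; -76/13 2 10/13 0; -5/13 0 -12/13 0; 0 0 0 1]
det M = -1; M⁻¹ = [24/13 6/13 -5/13 0; 74/13 25/13 -10/13 0; -10/13 -5/26 -12/13 0; 0 0 0 1]
M⁻¹ · (-165/13, 512/13, -51/26)ᵀ = (-9/2, 5, 4)ᵀ

p = (-9/2, 5, 4)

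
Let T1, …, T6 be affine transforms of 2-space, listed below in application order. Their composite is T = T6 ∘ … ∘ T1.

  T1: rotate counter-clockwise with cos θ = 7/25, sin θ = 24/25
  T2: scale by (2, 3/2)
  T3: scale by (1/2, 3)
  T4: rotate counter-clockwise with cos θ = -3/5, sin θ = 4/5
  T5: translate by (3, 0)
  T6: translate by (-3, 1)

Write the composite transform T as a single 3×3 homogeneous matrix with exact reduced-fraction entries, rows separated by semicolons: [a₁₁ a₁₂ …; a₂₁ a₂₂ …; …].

T = [-453/125 -54/125 0; -296/125 -381/250 1; 0 0 1]

T1 = [7/25 -24/25 0; 24/25 7/25 0; 0 0 1]
T2·T1 = [14/25 -48/25 0; 36/25 21/50 0; 0 0 1]
T3·…·T1 = [7/25 -24/25 0; 108/25 63/50 0; 0 0 1]
T4·…·T1 = [-453/125 -54/125 0; -296/125 -381/250 0; 0 0 1]
T5·…·T1 = [-453/125 -54/125 3; -296/125 -381/250 0; 0 0 1]
T6·…·T1 = [-453/125 -54/125 0; -296/125 -381/250 1; 0 0 1]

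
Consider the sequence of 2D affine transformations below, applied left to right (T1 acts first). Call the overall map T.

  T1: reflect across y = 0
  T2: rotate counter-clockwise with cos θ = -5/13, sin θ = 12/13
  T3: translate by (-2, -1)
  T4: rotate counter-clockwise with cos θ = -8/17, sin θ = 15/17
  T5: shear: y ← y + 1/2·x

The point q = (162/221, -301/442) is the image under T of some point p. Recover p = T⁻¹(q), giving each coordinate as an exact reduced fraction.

p = (1/2, 1)

T1 = [1 0 0; 0 -1 0; 0 0 1]
T2·T1 = [-5/13 12/13 0; 12/13 5/13 0; 0 0 1]
T3·…·T1 = [-5/13 12/13 -2; 12/13 5/13 -1; 0 0 1]
T4·…·T1 = [-140/221 -171/221 31/17; -171/221 140/221 -22/17; 0 0 1]
T5·…·T1 = [-140/221 -171/221 31/17; -241/221 109/442 -13/34; 0 0 1]
det M = -1; M⁻¹ = [-109/442 -171/221 2/13; -241/221 140/221 29/13; 0 0 1]
M⁻¹ · (162/221, -301/442)ᵀ = (1/2, 1)ᵀ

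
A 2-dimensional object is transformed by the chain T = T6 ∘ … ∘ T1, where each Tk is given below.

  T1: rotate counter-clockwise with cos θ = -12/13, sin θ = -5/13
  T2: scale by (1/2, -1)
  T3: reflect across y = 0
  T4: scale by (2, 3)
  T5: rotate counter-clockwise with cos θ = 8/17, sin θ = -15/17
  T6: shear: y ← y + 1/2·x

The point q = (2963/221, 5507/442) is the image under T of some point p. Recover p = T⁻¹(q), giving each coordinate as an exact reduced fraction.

p = (-3, -4)

T1 = [-12/13 5/13 0; -5/13 -12/13 0; 0 0 1]
T2·T1 = [-6/13 5/26 0; 5/13 12/13 0; 0 0 1]
T3·…·T1 = [-6/13 5/26 0; -5/13 -12/13 0; 0 0 1]
T4·…·T1 = [-12/13 5/13 0; -15/13 -36/13 0; 0 0 1]
T5·…·T1 = [-321/221 -500/221 0; 60/221 -363/221 0; 0 0 1]
T6·…·T1 = [-321/221 -500/221 0; -201/442 -613/221 0; 0 0 1]
det M = 3; M⁻¹ = [-613/663 500/663 0; 67/442 -107/221 0; 0 0 1]
M⁻¹ · (2963/221, 5507/442)ᵀ = (-3, -4)ᵀ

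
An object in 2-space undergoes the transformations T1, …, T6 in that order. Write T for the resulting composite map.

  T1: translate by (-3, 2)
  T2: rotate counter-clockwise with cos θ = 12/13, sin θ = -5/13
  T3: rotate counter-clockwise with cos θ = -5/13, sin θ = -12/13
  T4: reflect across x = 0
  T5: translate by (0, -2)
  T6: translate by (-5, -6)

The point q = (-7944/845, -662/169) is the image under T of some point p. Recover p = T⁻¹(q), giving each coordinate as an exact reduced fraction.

T1 = [1 0 -3; 0 1 2; 0 0 1]
T2·T1 = [12/13 5/13 -2; -5/13 12/13 3; 0 0 1]
T3·…·T1 = [-120/169 119/169 46/13; -119/169 -120/169 9/13; 0 0 1]
T4·…·T1 = [120/169 -119/169 -46/13; -119/169 -120/169 9/13; 0 0 1]
T5·…·T1 = [120/169 -119/169 -46/13; -119/169 -120/169 -17/13; 0 0 1]
T6·…·T1 = [120/169 -119/169 -111/13; -119/169 -120/169 -95/13; 0 0 1]
det M = -1; M⁻¹ = [120/169 -119/169 155/169; -119/169 -120/169 -1893/169; 0 0 1]
M⁻¹ · (-7944/845, -662/169)ᵀ = (-3, -9/5)ᵀ

p = (-3, -9/5)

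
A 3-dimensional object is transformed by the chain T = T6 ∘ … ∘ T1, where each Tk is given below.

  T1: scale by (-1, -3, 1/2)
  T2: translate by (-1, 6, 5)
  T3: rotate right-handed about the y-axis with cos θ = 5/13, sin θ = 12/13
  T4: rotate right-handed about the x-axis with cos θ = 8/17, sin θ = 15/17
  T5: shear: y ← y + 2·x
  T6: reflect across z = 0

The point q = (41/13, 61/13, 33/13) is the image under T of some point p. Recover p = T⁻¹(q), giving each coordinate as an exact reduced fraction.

p = (-2, 3, -4)

T1 = [-1 0 0 0; 0 -3 0 0; 0 0 1/2 0; 0 0 0 1]
T2·T1 = [-1 0 0 -1; 0 -3 0 6; 0 0 1/2 5; 0 0 0 1]
T3·…·T1 = [-5/13 0 6/13 55/13; 0 -3 0 6; 12/13 0 5/26 37/13; 0 0 0 1]
T4·…·T1 = [-5/13 0 6/13 55/13; -180/221 -24/17 -75/442 69/221; 96/221 -45/17 20/221 1466/221; 0 0 0 1]
T5·…·T1 = [-5/13 0 6/13 55/13; -350/221 -24/17 333/442 1939/221; 96/221 -45/17 20/221 1466/221; 0 0 0 1]
T6·…·T1 = [-5/13 0 6/13 55/13; -350/221 -24/17 333/442 1939/221; -96/221 45/17 -20/221 -1466/221; 0 0 0 1]
det M = -3/2; M⁻¹ = [275/221 -180/221 -96/221 -1; 16/51 -8/51 5/17 2; 708/221 -150/221 -80/221 -10; 0 0 0 1]
M⁻¹ · (41/13, 61/13, 33/13)ᵀ = (-2, 3, -4)ᵀ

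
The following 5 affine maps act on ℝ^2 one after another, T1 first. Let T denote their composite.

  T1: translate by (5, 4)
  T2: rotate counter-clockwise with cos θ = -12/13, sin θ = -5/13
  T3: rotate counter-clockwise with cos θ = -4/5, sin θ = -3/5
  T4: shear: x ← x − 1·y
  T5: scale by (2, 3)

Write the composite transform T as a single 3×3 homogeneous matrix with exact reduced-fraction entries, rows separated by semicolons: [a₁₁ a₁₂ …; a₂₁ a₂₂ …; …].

T = [-46/65 -178/65 -942/65; 168/65 99/65 1236/65; 0 0 1]

T1 = [1 0 5; 0 1 4; 0 0 1]
T2·T1 = [-12/13 5/13 -40/13; -5/13 -12/13 -73/13; 0 0 1]
T3·…·T1 = [33/65 -56/65 -59/65; 56/65 33/65 412/65; 0 0 1]
T4·…·T1 = [-23/65 -89/65 -471/65; 56/65 33/65 412/65; 0 0 1]
T5·…·T1 = [-46/65 -178/65 -942/65; 168/65 99/65 1236/65; 0 0 1]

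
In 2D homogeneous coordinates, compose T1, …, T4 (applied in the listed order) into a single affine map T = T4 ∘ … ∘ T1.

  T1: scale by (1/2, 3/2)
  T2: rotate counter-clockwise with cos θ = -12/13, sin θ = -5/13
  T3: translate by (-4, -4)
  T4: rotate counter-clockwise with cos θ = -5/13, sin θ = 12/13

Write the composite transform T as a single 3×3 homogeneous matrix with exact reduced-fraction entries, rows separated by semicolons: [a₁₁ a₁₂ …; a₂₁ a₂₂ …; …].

T1 = [1/2 0 0; 0 3/2 0; 0 0 1]
T2·T1 = [-6/13 15/26 0; -5/26 -18/13 0; 0 0 1]
T3·…·T1 = [-6/13 15/26 -4; -5/26 -18/13 -4; 0 0 1]
T4·…·T1 = [60/169 357/338 68/13; -119/338 180/169 -28/13; 0 0 1]

T = [60/169 357/338 68/13; -119/338 180/169 -28/13; 0 0 1]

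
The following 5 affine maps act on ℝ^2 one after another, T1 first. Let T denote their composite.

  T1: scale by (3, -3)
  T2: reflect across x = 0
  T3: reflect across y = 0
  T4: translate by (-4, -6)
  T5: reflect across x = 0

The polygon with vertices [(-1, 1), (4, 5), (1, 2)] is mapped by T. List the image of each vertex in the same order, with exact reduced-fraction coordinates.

image vertices: (1, -3), (16, 9), (7, 0)

T1 scale by (3, -3): (-1, 1) → (-3, -3); (4, 5) → (12, -15); (1, 2) → (3, -6)
T2 reflect across x = 0: (-3, -3) → (3, -3); (12, -15) → (-12, -15); (3, -6) → (-3, -6)
T3 reflect across y = 0: (3, -3) → (3, 3); (-12, -15) → (-12, 15); (-3, -6) → (-3, 6)
T4 translate by (-4, -6): (3, 3) → (-1, -3); (-12, 15) → (-16, 9); (-3, 6) → (-7, 0)
T5 reflect across x = 0: (-1, -3) → (1, -3); (-16, 9) → (16, 9); (-7, 0) → (7, 0)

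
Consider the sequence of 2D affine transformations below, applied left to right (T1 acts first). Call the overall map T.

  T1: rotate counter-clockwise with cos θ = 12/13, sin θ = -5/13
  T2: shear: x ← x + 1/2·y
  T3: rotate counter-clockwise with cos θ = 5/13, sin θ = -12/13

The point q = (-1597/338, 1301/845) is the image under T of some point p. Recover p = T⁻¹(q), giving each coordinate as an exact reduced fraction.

p = (1/5, -4)

T1 = [12/13 5/13 0; -5/13 12/13 0; 0 0 1]
T2·T1 = [19/26 11/13 0; -5/13 12/13 0; 0 0 1]
T3·…·T1 = [-25/338 199/169 0; -139/169 -72/169 0; 0 0 1]
det M = 1; M⁻¹ = [-72/169 -199/169 0; 139/169 -25/338 0; 0 0 1]
M⁻¹ · (-1597/338, 1301/845)ᵀ = (1/5, -4)ᵀ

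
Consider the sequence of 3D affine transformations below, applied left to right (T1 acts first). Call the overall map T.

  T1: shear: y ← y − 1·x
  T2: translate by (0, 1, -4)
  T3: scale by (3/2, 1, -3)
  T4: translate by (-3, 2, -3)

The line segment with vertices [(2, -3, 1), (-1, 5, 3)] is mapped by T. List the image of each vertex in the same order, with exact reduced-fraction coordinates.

T1 shear: y ← y − 1·x: (2, -3, 1) → (2, -5, 1); (-1, 5, 3) → (-1, 6, 3)
T2 translate by (0, 1, -4): (2, -5, 1) → (2, -4, -3); (-1, 6, 3) → (-1, 7, -1)
T3 scale by (3/2, 1, -3): (2, -4, -3) → (3, -4, 9); (-1, 7, -1) → (-3/2, 7, 3)
T4 translate by (-3, 2, -3): (3, -4, 9) → (0, -2, 6); (-3/2, 7, 3) → (-9/2, 9, 0)

image vertices: (0, -2, 6), (-9/2, 9, 0)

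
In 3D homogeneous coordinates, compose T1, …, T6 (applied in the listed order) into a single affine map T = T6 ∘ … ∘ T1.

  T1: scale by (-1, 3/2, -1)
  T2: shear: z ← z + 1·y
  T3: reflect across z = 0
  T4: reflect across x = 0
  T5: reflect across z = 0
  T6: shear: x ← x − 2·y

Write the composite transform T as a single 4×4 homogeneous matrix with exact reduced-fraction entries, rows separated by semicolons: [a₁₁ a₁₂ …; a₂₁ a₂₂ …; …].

T1 = [-1 0 0 0; 0 3/2 0 0; 0 0 -1 0; 0 0 0 1]
T2·T1 = [-1 0 0 0; 0 3/2 0 0; 0 3/2 -1 0; 0 0 0 1]
T3·…·T1 = [-1 0 0 0; 0 3/2 0 0; 0 -3/2 1 0; 0 0 0 1]
T4·…·T1 = [1 0 0 0; 0 3/2 0 0; 0 -3/2 1 0; 0 0 0 1]
T5·…·T1 = [1 0 0 0; 0 3/2 0 0; 0 3/2 -1 0; 0 0 0 1]
T6·…·T1 = [1 -3 0 0; 0 3/2 0 0; 0 3/2 -1 0; 0 0 0 1]

T = [1 -3 0 0; 0 3/2 0 0; 0 3/2 -1 0; 0 0 0 1]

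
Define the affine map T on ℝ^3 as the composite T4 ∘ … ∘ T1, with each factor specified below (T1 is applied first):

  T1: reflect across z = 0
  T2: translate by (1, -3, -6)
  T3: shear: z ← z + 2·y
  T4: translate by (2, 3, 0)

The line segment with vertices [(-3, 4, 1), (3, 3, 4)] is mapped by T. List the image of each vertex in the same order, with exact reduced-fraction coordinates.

image vertices: (0, 4, -5), (6, 3, -10)

T1 reflect across z = 0: (-3, 4, 1) → (-3, 4, -1); (3, 3, 4) → (3, 3, -4)
T2 translate by (1, -3, -6): (-3, 4, -1) → (-2, 1, -7); (3, 3, -4) → (4, 0, -10)
T3 shear: z ← z + 2·y: (-2, 1, -7) → (-2, 1, -5); (4, 0, -10) → (4, 0, -10)
T4 translate by (2, 3, 0): (-2, 1, -5) → (0, 4, -5); (4, 0, -10) → (6, 3, -10)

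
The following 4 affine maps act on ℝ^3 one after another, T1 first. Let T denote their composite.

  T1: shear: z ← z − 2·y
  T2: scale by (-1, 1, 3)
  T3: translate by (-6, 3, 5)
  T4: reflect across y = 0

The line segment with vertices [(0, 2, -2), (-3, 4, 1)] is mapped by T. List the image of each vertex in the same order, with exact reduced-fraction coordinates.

image vertices: (-6, -5, -13), (-3, -7, -16)

T1 shear: z ← z − 2·y: (0, 2, -2) → (0, 2, -6); (-3, 4, 1) → (-3, 4, -7)
T2 scale by (-1, 1, 3): (0, 2, -6) → (0, 2, -18); (-3, 4, -7) → (3, 4, -21)
T3 translate by (-6, 3, 5): (0, 2, -18) → (-6, 5, -13); (3, 4, -21) → (-3, 7, -16)
T4 reflect across y = 0: (-6, 5, -13) → (-6, -5, -13); (-3, 7, -16) → (-3, -7, -16)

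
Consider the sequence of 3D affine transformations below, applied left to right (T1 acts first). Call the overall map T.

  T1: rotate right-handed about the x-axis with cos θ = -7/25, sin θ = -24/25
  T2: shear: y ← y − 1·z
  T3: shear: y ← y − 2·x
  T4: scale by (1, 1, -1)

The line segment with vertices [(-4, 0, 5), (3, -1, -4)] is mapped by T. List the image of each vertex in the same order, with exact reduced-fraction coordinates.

image vertices: (-4, 71/5, 7/5), (3, -291/25, -52/25)

T1 rotate right-handed about the x-axis with cos θ = -7/25, sin θ = -24/25: (-4, 0, 5) → (-4, 24/5, -7/5); (3, -1, -4) → (3, -89/25, 52/25)
T2 shear: y ← y − 1·z: (-4, 24/5, -7/5) → (-4, 31/5, -7/5); (3, -89/25, 52/25) → (3, -141/25, 52/25)
T3 shear: y ← y − 2·x: (-4, 31/5, -7/5) → (-4, 71/5, -7/5); (3, -141/25, 52/25) → (3, -291/25, 52/25)
T4 scale by (1, 1, -1): (-4, 71/5, -7/5) → (-4, 71/5, 7/5); (3, -291/25, 52/25) → (3, -291/25, -52/25)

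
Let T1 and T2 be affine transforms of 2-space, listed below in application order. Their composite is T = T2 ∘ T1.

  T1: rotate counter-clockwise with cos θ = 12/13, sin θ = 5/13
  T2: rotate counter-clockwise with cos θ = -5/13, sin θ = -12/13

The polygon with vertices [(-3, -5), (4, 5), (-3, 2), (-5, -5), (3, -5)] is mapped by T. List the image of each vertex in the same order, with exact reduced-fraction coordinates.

image vertices: (-5, 3), (5, -4), (2, 3), (-5, 5), (-5, -3)

T1 rotate counter-clockwise with cos θ = 12/13, sin θ = 5/13: (-3, -5) → (-11/13, -75/13); (4, 5) → (23/13, 80/13); (-3, 2) → (-46/13, 9/13); (-5, -5) → (-35/13, -85/13); (3, -5) → (61/13, -45/13)
T2 rotate counter-clockwise with cos θ = -5/13, sin θ = -12/13: (-11/13, -75/13) → (-5, 3); (23/13, 80/13) → (5, -4); (-46/13, 9/13) → (2, 3); (-35/13, -85/13) → (-5, 5); (61/13, -45/13) → (-5, -3)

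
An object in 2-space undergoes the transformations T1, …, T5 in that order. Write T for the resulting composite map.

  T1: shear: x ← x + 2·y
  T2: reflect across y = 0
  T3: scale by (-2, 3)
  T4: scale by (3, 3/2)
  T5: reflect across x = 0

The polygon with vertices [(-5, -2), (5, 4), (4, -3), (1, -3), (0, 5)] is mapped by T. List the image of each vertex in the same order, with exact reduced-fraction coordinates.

T1 shear: x ← x + 2·y: (-5, -2) → (-9, -2); (5, 4) → (13, 4); (4, -3) → (-2, -3); (1, -3) → (-5, -3); (0, 5) → (10, 5)
T2 reflect across y = 0: (-9, -2) → (-9, 2); (13, 4) → (13, -4); (-2, -3) → (-2, 3); (-5, -3) → (-5, 3); (10, 5) → (10, -5)
T3 scale by (-2, 3): (-9, 2) → (18, 6); (13, -4) → (-26, -12); (-2, 3) → (4, 9); (-5, 3) → (10, 9); (10, -5) → (-20, -15)
T4 scale by (3, 3/2): (18, 6) → (54, 9); (-26, -12) → (-78, -18); (4, 9) → (12, 27/2); (10, 9) → (30, 27/2); (-20, -15) → (-60, -45/2)
T5 reflect across x = 0: (54, 9) → (-54, 9); (-78, -18) → (78, -18); (12, 27/2) → (-12, 27/2); (30, 27/2) → (-30, 27/2); (-60, -45/2) → (60, -45/2)

image vertices: (-54, 9), (78, -18), (-12, 27/2), (-30, 27/2), (60, -45/2)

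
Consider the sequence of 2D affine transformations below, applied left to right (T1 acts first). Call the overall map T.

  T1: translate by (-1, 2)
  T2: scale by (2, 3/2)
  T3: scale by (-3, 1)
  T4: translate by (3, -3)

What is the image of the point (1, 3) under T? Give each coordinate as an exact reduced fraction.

T1 translate by (-1, 2): (1, 3) → (0, 5)
T2 scale by (2, 3/2): (0, 5) → (0, 15/2)
T3 scale by (-3, 1): (0, 15/2) → (0, 15/2)
T4 translate by (3, -3): (0, 15/2) → (3, 9/2)

T(p) = (3, 9/2)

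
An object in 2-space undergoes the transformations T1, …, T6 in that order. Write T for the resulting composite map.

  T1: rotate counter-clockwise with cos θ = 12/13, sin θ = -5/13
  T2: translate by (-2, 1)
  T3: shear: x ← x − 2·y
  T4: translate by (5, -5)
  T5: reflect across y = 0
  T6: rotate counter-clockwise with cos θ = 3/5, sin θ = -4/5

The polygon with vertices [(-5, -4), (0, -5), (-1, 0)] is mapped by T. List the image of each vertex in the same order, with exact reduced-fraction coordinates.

T1 rotate counter-clockwise with cos θ = 12/13, sin θ = -5/13: (-5, -4) → (-80/13, -23/13); (0, -5) → (-25/13, -60/13); (-1, 0) → (-12/13, 5/13)
T2 translate by (-2, 1): (-80/13, -23/13) → (-106/13, -10/13); (-25/13, -60/13) → (-51/13, -47/13); (-12/13, 5/13) → (-38/13, 18/13)
T3 shear: x ← x − 2·y: (-106/13, -10/13) → (-86/13, -10/13); (-51/13, -47/13) → (43/13, -47/13); (-38/13, 18/13) → (-74/13, 18/13)
T4 translate by (5, -5): (-86/13, -10/13) → (-21/13, -75/13); (43/13, -47/13) → (108/13, -112/13); (-74/13, 18/13) → (-9/13, -47/13)
T5 reflect across y = 0: (-21/13, -75/13) → (-21/13, 75/13); (108/13, -112/13) → (108/13, 112/13); (-9/13, -47/13) → (-9/13, 47/13)
T6 rotate counter-clockwise with cos θ = 3/5, sin θ = -4/5: (-21/13, 75/13) → (237/65, 309/65); (108/13, 112/13) → (772/65, -96/65); (-9/13, 47/13) → (161/65, 177/65)

image vertices: (237/65, 309/65), (772/65, -96/65), (161/65, 177/65)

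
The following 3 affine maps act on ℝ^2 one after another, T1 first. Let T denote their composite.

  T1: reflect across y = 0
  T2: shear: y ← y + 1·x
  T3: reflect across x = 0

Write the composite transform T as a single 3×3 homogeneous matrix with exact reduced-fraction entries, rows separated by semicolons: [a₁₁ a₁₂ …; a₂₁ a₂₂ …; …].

T1 = [1 0 0; 0 -1 0; 0 0 1]
T2·T1 = [1 0 0; 1 -1 0; 0 0 1]
T3·…·T1 = [-1 0 0; 1 -1 0; 0 0 1]

T = [-1 0 0; 1 -1 0; 0 0 1]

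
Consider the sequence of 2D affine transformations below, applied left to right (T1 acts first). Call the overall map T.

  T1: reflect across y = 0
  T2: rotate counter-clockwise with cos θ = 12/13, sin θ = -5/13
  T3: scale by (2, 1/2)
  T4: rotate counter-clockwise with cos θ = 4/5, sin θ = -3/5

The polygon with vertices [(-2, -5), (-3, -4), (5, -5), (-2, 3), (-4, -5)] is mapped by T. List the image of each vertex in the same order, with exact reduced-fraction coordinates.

image vertices: (113/65, 134/65), (-67/130, 222/65), (293/26, -88/13), (-27/5, 14/5), (-64/65, 298/65)

T1 reflect across y = 0: (-2, -5) → (-2, 5); (-3, -4) → (-3, 4); (5, -5) → (5, 5); (-2, 3) → (-2, -3); (-4, -5) → (-4, 5)
T2 rotate counter-clockwise with cos θ = 12/13, sin θ = -5/13: (-2, 5) → (1/13, 70/13); (-3, 4) → (-16/13, 63/13); (5, 5) → (85/13, 35/13); (-2, -3) → (-3, -2); (-4, 5) → (-23/13, 80/13)
T3 scale by (2, 1/2): (1/13, 70/13) → (2/13, 35/13); (-16/13, 63/13) → (-32/13, 63/26); (85/13, 35/13) → (170/13, 35/26); (-3, -2) → (-6, -1); (-23/13, 80/13) → (-46/13, 40/13)
T4 rotate counter-clockwise with cos θ = 4/5, sin θ = -3/5: (2/13, 35/13) → (113/65, 134/65); (-32/13, 63/26) → (-67/130, 222/65); (170/13, 35/26) → (293/26, -88/13); (-6, -1) → (-27/5, 14/5); (-46/13, 40/13) → (-64/65, 298/65)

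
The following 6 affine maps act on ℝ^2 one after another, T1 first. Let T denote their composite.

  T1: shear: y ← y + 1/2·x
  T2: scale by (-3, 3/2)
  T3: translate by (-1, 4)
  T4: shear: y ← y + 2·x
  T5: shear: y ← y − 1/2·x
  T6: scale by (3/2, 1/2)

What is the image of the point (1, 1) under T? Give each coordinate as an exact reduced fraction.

T1 shear: y ← y + 1/2·x: (1, 1) → (1, 3/2)
T2 scale by (-3, 3/2): (1, 3/2) → (-3, 9/4)
T3 translate by (-1, 4): (-3, 9/4) → (-4, 25/4)
T4 shear: y ← y + 2·x: (-4, 25/4) → (-4, -7/4)
T5 shear: y ← y − 1/2·x: (-4, -7/4) → (-4, 1/4)
T6 scale by (3/2, 1/2): (-4, 1/4) → (-6, 1/8)

T(p) = (-6, 1/8)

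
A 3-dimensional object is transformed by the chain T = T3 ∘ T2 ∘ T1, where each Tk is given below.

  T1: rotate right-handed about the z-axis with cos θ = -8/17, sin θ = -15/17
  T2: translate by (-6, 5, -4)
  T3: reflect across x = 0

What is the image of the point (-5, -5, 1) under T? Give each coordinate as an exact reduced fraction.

T1 rotate right-handed about the z-axis with cos θ = -8/17, sin θ = -15/17: (-5, -5, 1) → (-35/17, 115/17, 1)
T2 translate by (-6, 5, -4): (-35/17, 115/17, 1) → (-137/17, 200/17, -3)
T3 reflect across x = 0: (-137/17, 200/17, -3) → (137/17, 200/17, -3)

T(p) = (137/17, 200/17, -3)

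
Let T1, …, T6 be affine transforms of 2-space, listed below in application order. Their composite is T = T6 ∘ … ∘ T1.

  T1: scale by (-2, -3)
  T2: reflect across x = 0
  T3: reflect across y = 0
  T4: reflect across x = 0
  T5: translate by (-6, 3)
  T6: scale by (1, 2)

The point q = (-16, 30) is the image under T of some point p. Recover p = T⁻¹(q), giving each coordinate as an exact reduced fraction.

T1 = [-2 0 0; 0 -3 0; 0 0 1]
T2·T1 = [2 0 0; 0 -3 0; 0 0 1]
T3·…·T1 = [2 0 0; 0 3 0; 0 0 1]
T4·…·T1 = [-2 0 0; 0 3 0; 0 0 1]
T5·…·T1 = [-2 0 -6; 0 3 3; 0 0 1]
T6·…·T1 = [-2 0 -6; 0 6 6; 0 0 1]
det M = -12; M⁻¹ = [-1/2 0 -3; 0 1/6 -1; 0 0 1]
M⁻¹ · (-16, 30)ᵀ = (5, 4)ᵀ

p = (5, 4)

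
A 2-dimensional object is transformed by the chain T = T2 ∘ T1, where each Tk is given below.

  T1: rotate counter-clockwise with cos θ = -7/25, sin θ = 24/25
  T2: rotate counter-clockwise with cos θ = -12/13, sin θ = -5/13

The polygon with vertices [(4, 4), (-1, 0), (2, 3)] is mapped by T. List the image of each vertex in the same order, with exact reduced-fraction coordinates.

T1 rotate counter-clockwise with cos θ = -7/25, sin θ = 24/25: (4, 4) → (-124/25, 68/25); (-1, 0) → (7/25, -24/25); (2, 3) → (-86/25, 27/25)
T2 rotate counter-clockwise with cos θ = -12/13, sin θ = -5/13: (-124/25, 68/25) → (1828/325, -196/325); (7/25, -24/25) → (-204/325, 253/325); (-86/25, 27/25) → (1167/325, 106/325)

image vertices: (1828/325, -196/325), (-204/325, 253/325), (1167/325, 106/325)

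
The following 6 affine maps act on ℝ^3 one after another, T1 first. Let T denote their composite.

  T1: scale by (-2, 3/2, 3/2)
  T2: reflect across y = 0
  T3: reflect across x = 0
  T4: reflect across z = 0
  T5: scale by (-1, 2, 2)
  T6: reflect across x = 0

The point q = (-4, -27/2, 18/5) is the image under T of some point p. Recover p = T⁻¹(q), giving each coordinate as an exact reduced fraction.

T1 = [-2 0 0 0; 0 3/2 0 0; 0 0 3/2 0; 0 0 0 1]
T2·T1 = [-2 0 0 0; 0 -3/2 0 0; 0 0 3/2 0; 0 0 0 1]
T3·…·T1 = [2 0 0 0; 0 -3/2 0 0; 0 0 3/2 0; 0 0 0 1]
T4·…·T1 = [2 0 0 0; 0 -3/2 0 0; 0 0 -3/2 0; 0 0 0 1]
T5·…·T1 = [-2 0 0 0; 0 -3 0 0; 0 0 -3 0; 0 0 0 1]
T6·…·T1 = [2 0 0 0; 0 -3 0 0; 0 0 -3 0; 0 0 0 1]
det M = 18; M⁻¹ = [1/2 0 0 0; 0 -1/3 0 0; 0 0 -1/3 0; 0 0 0 1]
M⁻¹ · (-4, -27/2, 18/5)ᵀ = (-2, 9/2, -6/5)ᵀ

p = (-2, 9/2, -6/5)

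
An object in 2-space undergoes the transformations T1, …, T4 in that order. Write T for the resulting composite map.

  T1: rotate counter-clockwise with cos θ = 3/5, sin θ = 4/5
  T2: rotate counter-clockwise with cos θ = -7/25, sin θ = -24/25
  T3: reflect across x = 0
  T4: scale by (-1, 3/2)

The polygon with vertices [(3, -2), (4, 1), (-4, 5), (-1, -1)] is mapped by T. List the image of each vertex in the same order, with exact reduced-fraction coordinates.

image vertices: (1/5, -27/5), (16/5, -39/10), (8/5, 93/10), (-7/5, 3/10)

T1 rotate counter-clockwise with cos θ = 3/5, sin θ = 4/5: (3, -2) → (17/5, 6/5); (4, 1) → (8/5, 19/5); (-4, 5) → (-32/5, -1/5); (-1, -1) → (1/5, -7/5)
T2 rotate counter-clockwise with cos θ = -7/25, sin θ = -24/25: (17/5, 6/5) → (1/5, -18/5); (8/5, 19/5) → (16/5, -13/5); (-32/5, -1/5) → (8/5, 31/5); (1/5, -7/5) → (-7/5, 1/5)
T3 reflect across x = 0: (1/5, -18/5) → (-1/5, -18/5); (16/5, -13/5) → (-16/5, -13/5); (8/5, 31/5) → (-8/5, 31/5); (-7/5, 1/5) → (7/5, 1/5)
T4 scale by (-1, 3/2): (-1/5, -18/5) → (1/5, -27/5); (-16/5, -13/5) → (16/5, -39/10); (-8/5, 31/5) → (8/5, 93/10); (7/5, 1/5) → (-7/5, 3/10)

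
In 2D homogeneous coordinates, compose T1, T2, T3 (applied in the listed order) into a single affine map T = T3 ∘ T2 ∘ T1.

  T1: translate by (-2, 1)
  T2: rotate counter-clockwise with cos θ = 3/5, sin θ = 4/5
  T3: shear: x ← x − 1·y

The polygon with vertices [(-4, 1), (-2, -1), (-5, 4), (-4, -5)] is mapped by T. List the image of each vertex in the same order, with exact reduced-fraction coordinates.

image vertices: (-8/5, -18/5), (4/5, -16/5), (-28/5, -13/5), (34/5, -36/5)

T1 translate by (-2, 1): (-4, 1) → (-6, 2); (-2, -1) → (-4, 0); (-5, 4) → (-7, 5); (-4, -5) → (-6, -4)
T2 rotate counter-clockwise with cos θ = 3/5, sin θ = 4/5: (-6, 2) → (-26/5, -18/5); (-4, 0) → (-12/5, -16/5); (-7, 5) → (-41/5, -13/5); (-6, -4) → (-2/5, -36/5)
T3 shear: x ← x − 1·y: (-26/5, -18/5) → (-8/5, -18/5); (-12/5, -16/5) → (4/5, -16/5); (-41/5, -13/5) → (-28/5, -13/5); (-2/5, -36/5) → (34/5, -36/5)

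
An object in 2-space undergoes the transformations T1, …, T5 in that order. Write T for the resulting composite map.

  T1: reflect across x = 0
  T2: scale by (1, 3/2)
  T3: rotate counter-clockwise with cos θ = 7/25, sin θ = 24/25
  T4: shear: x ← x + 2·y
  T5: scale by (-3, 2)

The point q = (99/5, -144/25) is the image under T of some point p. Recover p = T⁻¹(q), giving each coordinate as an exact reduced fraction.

T1 = [-1 0 0; 0 1 0; 0 0 1]
T2·T1 = [-1 0 0; 0 3/2 0; 0 0 1]
T3·…·T1 = [-7/25 -36/25 0; -24/25 21/50 0; 0 0 1]
T4·…·T1 = [-11/5 -3/5 0; -24/25 21/50 0; 0 0 1]
T5·…·T1 = [33/5 9/5 0; -48/25 21/25 0; 0 0 1]
det M = 9; M⁻¹ = [7/75 -1/5 0; 16/75 11/15 0; 0 0 1]
M⁻¹ · (99/5, -144/25)ᵀ = (3, 0)ᵀ

p = (3, 0)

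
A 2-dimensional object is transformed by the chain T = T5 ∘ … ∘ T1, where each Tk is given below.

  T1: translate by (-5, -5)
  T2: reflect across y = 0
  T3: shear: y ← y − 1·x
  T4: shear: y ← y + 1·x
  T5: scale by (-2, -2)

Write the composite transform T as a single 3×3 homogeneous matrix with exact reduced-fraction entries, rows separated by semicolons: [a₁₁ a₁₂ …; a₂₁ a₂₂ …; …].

T1 = [1 0 -5; 0 1 -5; 0 0 1]
T2·T1 = [1 0 -5; 0 -1 5; 0 0 1]
T3·…·T1 = [1 0 -5; -1 -1 10; 0 0 1]
T4·…·T1 = [1 0 -5; 0 -1 5; 0 0 1]
T5·…·T1 = [-2 0 10; 0 2 -10; 0 0 1]

T = [-2 0 10; 0 2 -10; 0 0 1]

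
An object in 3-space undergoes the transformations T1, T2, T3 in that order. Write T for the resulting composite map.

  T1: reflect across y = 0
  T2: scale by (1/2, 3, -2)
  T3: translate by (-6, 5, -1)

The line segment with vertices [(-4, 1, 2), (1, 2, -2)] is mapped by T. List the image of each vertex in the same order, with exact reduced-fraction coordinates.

image vertices: (-8, 2, -5), (-11/2, -1, 3)

T1 reflect across y = 0: (-4, 1, 2) → (-4, -1, 2); (1, 2, -2) → (1, -2, -2)
T2 scale by (1/2, 3, -2): (-4, -1, 2) → (-2, -3, -4); (1, -2, -2) → (1/2, -6, 4)
T3 translate by (-6, 5, -1): (-2, -3, -4) → (-8, 2, -5); (1/2, -6, 4) → (-11/2, -1, 3)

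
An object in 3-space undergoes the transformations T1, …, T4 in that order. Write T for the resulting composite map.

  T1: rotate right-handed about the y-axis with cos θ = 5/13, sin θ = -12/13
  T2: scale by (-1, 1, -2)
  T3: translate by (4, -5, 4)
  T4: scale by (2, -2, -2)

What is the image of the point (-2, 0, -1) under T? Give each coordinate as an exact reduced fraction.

T1 rotate right-handed about the y-axis with cos θ = 5/13, sin θ = -12/13: (-2, 0, -1) → (2/13, 0, -29/13)
T2 scale by (-1, 1, -2): (2/13, 0, -29/13) → (-2/13, 0, 58/13)
T3 translate by (4, -5, 4): (-2/13, 0, 58/13) → (50/13, -5, 110/13)
T4 scale by (2, -2, -2): (50/13, -5, 110/13) → (100/13, 10, -220/13)

T(p) = (100/13, 10, -220/13)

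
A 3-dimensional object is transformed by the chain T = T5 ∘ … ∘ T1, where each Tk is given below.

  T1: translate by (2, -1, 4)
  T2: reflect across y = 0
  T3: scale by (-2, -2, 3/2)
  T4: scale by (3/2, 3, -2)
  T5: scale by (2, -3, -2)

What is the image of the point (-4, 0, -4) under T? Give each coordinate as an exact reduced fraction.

T1 translate by (2, -1, 4): (-4, 0, -4) → (-2, -1, 0)
T2 reflect across y = 0: (-2, -1, 0) → (-2, 1, 0)
T3 scale by (-2, -2, 3/2): (-2, 1, 0) → (4, -2, 0)
T4 scale by (3/2, 3, -2): (4, -2, 0) → (6, -6, 0)
T5 scale by (2, -3, -2): (6, -6, 0) → (12, 18, 0)

T(p) = (12, 18, 0)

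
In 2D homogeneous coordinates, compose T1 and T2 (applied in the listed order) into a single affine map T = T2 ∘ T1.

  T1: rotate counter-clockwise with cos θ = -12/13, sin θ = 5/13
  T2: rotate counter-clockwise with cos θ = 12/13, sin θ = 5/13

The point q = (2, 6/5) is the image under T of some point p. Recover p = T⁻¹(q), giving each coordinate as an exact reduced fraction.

T1 = [-12/13 -5/13 0; 5/13 -12/13 0; 0 0 1]
T2·T1 = [-1 0 0; 0 -1 0; 0 0 1]
det M = 1; M⁻¹ = [-1 0 0; 0 -1 0; 0 0 1]
M⁻¹ · (2, 6/5)ᵀ = (-2, -6/5)ᵀ

p = (-2, -6/5)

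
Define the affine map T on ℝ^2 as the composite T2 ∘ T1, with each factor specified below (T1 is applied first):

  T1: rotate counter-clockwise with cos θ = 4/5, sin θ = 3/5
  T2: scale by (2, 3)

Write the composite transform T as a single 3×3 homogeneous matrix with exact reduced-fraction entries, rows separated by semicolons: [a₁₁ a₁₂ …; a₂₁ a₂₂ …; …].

T1 = [4/5 -3/5 0; 3/5 4/5 0; 0 0 1]
T2·T1 = [8/5 -6/5 0; 9/5 12/5 0; 0 0 1]

T = [8/5 -6/5 0; 9/5 12/5 0; 0 0 1]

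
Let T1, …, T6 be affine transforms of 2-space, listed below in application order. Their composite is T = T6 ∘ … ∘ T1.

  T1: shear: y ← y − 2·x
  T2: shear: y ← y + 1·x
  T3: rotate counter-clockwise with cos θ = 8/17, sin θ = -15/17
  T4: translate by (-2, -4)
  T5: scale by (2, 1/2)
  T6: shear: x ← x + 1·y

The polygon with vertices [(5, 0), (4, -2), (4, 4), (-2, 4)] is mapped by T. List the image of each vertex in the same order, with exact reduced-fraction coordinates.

image vertices: (-27/2, -183/34), (-16, -88/17), (-4, -64/17), (5, 5/17)

T1 shear: y ← y − 2·x: (5, 0) → (5, -10); (4, -2) → (4, -10); (4, 4) → (4, -4); (-2, 4) → (-2, 8)
T2 shear: y ← y + 1·x: (5, -10) → (5, -5); (4, -10) → (4, -6); (4, -4) → (4, 0); (-2, 8) → (-2, 6)
T3 rotate counter-clockwise with cos θ = 8/17, sin θ = -15/17: (5, -5) → (-35/17, -115/17); (4, -6) → (-58/17, -108/17); (4, 0) → (32/17, -60/17); (-2, 6) → (74/17, 78/17)
T4 translate by (-2, -4): (-35/17, -115/17) → (-69/17, -183/17); (-58/17, -108/17) → (-92/17, -176/17); (32/17, -60/17) → (-2/17, -128/17); (74/17, 78/17) → (40/17, 10/17)
T5 scale by (2, 1/2): (-69/17, -183/17) → (-138/17, -183/34); (-92/17, -176/17) → (-184/17, -88/17); (-2/17, -128/17) → (-4/17, -64/17); (40/17, 10/17) → (80/17, 5/17)
T6 shear: x ← x + 1·y: (-138/17, -183/34) → (-27/2, -183/34); (-184/17, -88/17) → (-16, -88/17); (-4/17, -64/17) → (-4, -64/17); (80/17, 5/17) → (5, 5/17)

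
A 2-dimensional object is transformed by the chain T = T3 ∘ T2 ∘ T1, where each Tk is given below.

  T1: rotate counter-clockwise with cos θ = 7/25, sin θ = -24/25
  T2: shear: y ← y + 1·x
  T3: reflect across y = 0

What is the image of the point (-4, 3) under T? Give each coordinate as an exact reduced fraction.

T(p) = (44/25, -161/25)

T1 rotate counter-clockwise with cos θ = 7/25, sin θ = -24/25: (-4, 3) → (44/25, 117/25)
T2 shear: y ← y + 1·x: (44/25, 117/25) → (44/25, 161/25)
T3 reflect across y = 0: (44/25, 161/25) → (44/25, -161/25)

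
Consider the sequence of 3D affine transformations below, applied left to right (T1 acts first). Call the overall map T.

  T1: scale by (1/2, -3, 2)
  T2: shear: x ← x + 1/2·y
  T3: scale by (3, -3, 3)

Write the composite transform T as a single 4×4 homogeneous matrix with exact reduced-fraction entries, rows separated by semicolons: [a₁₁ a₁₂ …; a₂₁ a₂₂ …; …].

T = [3/2 -9/2 0 0; 0 9 0 0; 0 0 6 0; 0 0 0 1]

T1 = [1/2 0 0 0; 0 -3 0 0; 0 0 2 0; 0 0 0 1]
T2·T1 = [1/2 -3/2 0 0; 0 -3 0 0; 0 0 2 0; 0 0 0 1]
T3·…·T1 = [3/2 -9/2 0 0; 0 9 0 0; 0 0 6 0; 0 0 0 1]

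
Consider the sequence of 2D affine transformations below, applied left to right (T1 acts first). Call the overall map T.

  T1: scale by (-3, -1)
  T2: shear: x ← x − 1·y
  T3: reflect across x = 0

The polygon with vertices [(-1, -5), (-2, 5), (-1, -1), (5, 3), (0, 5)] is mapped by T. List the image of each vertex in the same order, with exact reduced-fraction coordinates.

image vertices: (2, 5), (-11, -5), (-2, 1), (12, -3), (-5, -5)

T1 scale by (-3, -1): (-1, -5) → (3, 5); (-2, 5) → (6, -5); (-1, -1) → (3, 1); (5, 3) → (-15, -3); (0, 5) → (0, -5)
T2 shear: x ← x − 1·y: (3, 5) → (-2, 5); (6, -5) → (11, -5); (3, 1) → (2, 1); (-15, -3) → (-12, -3); (0, -5) → (5, -5)
T3 reflect across x = 0: (-2, 5) → (2, 5); (11, -5) → (-11, -5); (2, 1) → (-2, 1); (-12, -3) → (12, -3); (5, -5) → (-5, -5)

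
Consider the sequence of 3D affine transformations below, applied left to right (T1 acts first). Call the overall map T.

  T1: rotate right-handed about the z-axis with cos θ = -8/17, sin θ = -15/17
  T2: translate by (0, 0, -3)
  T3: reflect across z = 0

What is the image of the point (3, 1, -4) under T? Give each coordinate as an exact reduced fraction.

T1 rotate right-handed about the z-axis with cos θ = -8/17, sin θ = -15/17: (3, 1, -4) → (-9/17, -53/17, -4)
T2 translate by (0, 0, -3): (-9/17, -53/17, -4) → (-9/17, -53/17, -7)
T3 reflect across z = 0: (-9/17, -53/17, -7) → (-9/17, -53/17, 7)

T(p) = (-9/17, -53/17, 7)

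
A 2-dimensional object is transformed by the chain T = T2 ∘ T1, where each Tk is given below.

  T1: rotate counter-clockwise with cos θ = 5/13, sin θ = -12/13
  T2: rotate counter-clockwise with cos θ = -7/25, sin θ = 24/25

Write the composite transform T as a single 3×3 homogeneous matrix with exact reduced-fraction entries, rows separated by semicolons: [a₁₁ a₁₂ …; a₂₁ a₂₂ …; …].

T = [253/325 -204/325 0; 204/325 253/325 0; 0 0 1]

T1 = [5/13 12/13 0; -12/13 5/13 0; 0 0 1]
T2·T1 = [253/325 -204/325 0; 204/325 253/325 0; 0 0 1]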